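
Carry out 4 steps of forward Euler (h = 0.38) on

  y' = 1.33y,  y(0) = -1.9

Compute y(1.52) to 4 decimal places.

Euler: y_{n+1} = y_n + h·f(t_n, y_n).
t=0.000000, y=-1.900000: f=-2.527000 → y ← -1.900000 + 0.38·(-2.527000) = -2.860260
t=0.380000, y=-2.860260: f=-3.804146 → y ← -2.860260 + 0.38·(-3.804146) = -4.305835
t=0.760000, y=-4.305835: f=-5.726761 → y ← -4.305835 + 0.38·(-5.726761) = -6.482005
t=1.140000, y=-6.482005: f=-8.621066 → y ← -6.482005 + 0.38·(-8.621066) = -9.758010
y(1.52) ≈ -9.7580

-9.7580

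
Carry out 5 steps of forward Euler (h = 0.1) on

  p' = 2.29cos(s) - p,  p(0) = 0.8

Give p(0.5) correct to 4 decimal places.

Euler: p_{n+1} = p_n + h·f(s_n, p_n).
s=0.000000, p=0.800000: f=1.490000 → p ← 0.800000 + 0.1·1.490000 = 0.949000
s=0.100000, p=0.949000: f=1.329560 → p ← 0.949000 + 0.1·1.329560 = 1.081956
s=0.200000, p=1.081956: f=1.162397 → p ← 1.081956 + 0.1·1.162397 = 1.198196
s=0.300000, p=1.198196: f=0.989525 → p ← 1.198196 + 0.1·0.989525 = 1.297148
s=0.400000, p=1.297148: f=0.812082 → p ← 1.297148 + 0.1·0.812082 = 1.378356
p(0.5) ≈ 1.3784

1.3784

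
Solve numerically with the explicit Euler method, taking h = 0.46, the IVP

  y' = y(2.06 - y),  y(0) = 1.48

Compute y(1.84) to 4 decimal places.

Euler: y_{n+1} = y_n + h·f(s_n, y_n).
s=0.000000, y=1.480000: f=0.858400 → y ← 1.480000 + 0.46·0.858400 = 1.874864
s=0.460000, y=1.874864: f=0.347105 → y ← 1.874864 + 0.46·0.347105 = 2.034532
s=0.920000, y=2.034532: f=0.051815 → y ← 2.034532 + 0.46·0.051815 = 2.058367
s=1.380000, y=2.058367: f=0.003361 → y ← 2.058367 + 0.46·0.003361 = 2.059913
y(1.84) ≈ 2.0599

2.0599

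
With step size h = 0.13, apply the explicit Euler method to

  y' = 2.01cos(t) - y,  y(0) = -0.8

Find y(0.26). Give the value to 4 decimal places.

Euler: y_{n+1} = y_n + h·f(t_n, y_n).
t=0.000000, y=-0.800000: f=2.810000 → y ← -0.800000 + 0.13·2.810000 = -0.434700
t=0.130000, y=-0.434700: f=2.427739 → y ← -0.434700 + 0.13·2.427739 = -0.119094
y(0.26) ≈ -0.1191

-0.1191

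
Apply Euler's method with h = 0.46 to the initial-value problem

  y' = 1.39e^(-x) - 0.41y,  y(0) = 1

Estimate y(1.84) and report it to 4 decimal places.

Euler: y_{n+1} = y_n + h·f(x_n, y_n).
x=0.000000, y=1.000000: f=0.980000 → y ← 1.000000 + 0.46·0.980000 = 1.450800
x=0.460000, y=1.450800: f=0.282656 → y ← 1.450800 + 0.46·0.282656 = 1.580822
x=0.920000, y=1.580822: f=-0.094196 → y ← 1.580822 + 0.46·(-0.094196) = 1.537492
x=1.380000, y=1.537492: f=-0.280678 → y ← 1.537492 + 0.46·(-0.280678) = 1.408380
y(1.84) ≈ 1.4084

1.4084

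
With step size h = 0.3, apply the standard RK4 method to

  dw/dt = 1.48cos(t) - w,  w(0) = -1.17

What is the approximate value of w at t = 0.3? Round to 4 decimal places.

RK4: k1 = f(t_n, w_n); k2 = f(t_n + h/2, w_n + (h/2)·k1); k3 = f(t_n + h/2, w_n + (h/2)·k2); k4 = f(t_n + h, w_n + h·k3); w_{n+1} = w_n + (h/6)·(k1 + 2k2 + 2k3 + k4).
t=0.000000, w=-1.170000:
  k1 = f(0.000000, -1.170000) = 2.650000
  k2 = f(0.150000, -0.772500) = 2.235881
  k3 = f(0.150000, -0.834618) = 2.297999
  k4 = f(0.300000, -0.480600) = 1.894498
  w ← -1.170000 + (0.3/6)·(k1 + 2k2 + 2k3 + k4) = -0.489387
w(0.3) ≈ -0.4894

-0.4894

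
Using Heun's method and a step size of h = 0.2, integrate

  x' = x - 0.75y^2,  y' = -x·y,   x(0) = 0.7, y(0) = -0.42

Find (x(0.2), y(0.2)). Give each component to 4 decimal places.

0.8283, -0.3612

Heun on (x,y): k1 = f(t_n, state_n); k2 = f(t_n + h, state_n + h·k1); state_{n+1} = state_n + (h/2)·(k1 + k2).
0.000000: (0.700000, -0.420000)
  k1 = (0.567700, 0.294000)
  predictor → (0.813540, -0.361200)
  k2 = (0.715691, 0.293851)
  → (0.828339, -0.361215)
(x(0.2), y(0.2)) ≈ (0.8283, -0.3612)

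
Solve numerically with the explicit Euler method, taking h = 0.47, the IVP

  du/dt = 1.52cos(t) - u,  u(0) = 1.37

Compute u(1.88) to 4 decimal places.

0.7311

Euler: u_{n+1} = u_n + h·f(t_n, u_n).
t=0.000000, u=1.370000: f=0.150000 → u ← 1.370000 + 0.47·0.150000 = 1.440500
t=0.470000, u=1.440500: f=-0.085316 → u ← 1.440500 + 0.47·(-0.085316) = 1.400401
t=0.940000, u=1.400401: f=-0.503924 → u ← 1.400401 + 0.47·(-0.503924) = 1.163557
t=1.410000, u=1.163557: f=-0.920199 → u ← 1.163557 + 0.47·(-0.920199) = 0.731064
u(1.88) ≈ 0.7311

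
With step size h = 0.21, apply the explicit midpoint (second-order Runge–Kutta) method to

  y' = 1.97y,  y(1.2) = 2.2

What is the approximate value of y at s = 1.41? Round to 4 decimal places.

3.2984

Midpoint: k1 = f(s_n, y_n); k2 = f(s_n + h/2, y_n + (h/2)·k1); y_{n+1} = y_n + h·k2.
s=1.200000, y=2.200000:
  k1 = f(1.200000, 2.200000) = 4.334000
  k2 = f(1.305000, 2.655070) = 5.230488
  y ← 2.200000 + 0.21·5.230488 = 3.298402
y(1.41) ≈ 3.2984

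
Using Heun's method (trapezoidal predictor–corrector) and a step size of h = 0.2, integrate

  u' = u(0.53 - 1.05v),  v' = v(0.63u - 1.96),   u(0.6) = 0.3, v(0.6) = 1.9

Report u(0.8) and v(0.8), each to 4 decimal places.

Heun on (u,v): k1 = f(t_n, state_n); k2 = f(t_n + h, state_n + h·k1); state_{n+1} = state_n + (h/2)·(k1 + k2).
0.600000: (0.300000, 1.900000)
  k1 = (-0.439500, -3.364900)
  predictor → (0.212100, 1.227020)
  k2 = (-0.160850, -2.241001)
  → (0.239965, 1.339410)
(u(0.8), v(0.8)) ≈ (0.2400, 1.3394)

0.2400, 1.3394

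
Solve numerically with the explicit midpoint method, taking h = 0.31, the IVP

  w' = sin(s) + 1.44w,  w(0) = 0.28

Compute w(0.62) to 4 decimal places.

0.9034

Midpoint: k1 = f(s_n, w_n); k2 = f(s_n + h/2, w_n + (h/2)·k1); w_{n+1} = w_n + h·k2.
s=0.000000, w=0.280000:
  k1 = f(0.000000, 0.280000) = 0.403200
  k2 = f(0.155000, 0.342496) = 0.647574
  w ← 0.280000 + 0.31·0.647574 = 0.480748
s=0.310000, w=0.480748:
  k1 = f(0.310000, 0.480748) = 0.997336
  k2 = f(0.465000, 0.635335) = 1.363305
  w ← 0.480748 + 0.31·1.363305 = 0.903373
w(0.62) ≈ 0.9034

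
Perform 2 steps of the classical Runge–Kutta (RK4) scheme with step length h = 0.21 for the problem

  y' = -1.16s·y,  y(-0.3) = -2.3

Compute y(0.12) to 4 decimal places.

-2.4031

RK4: k1 = f(s_n, y_n); k2 = f(s_n + h/2, y_n + (h/2)·k1); k3 = f(s_n + h/2, y_n + (h/2)·k2); k4 = f(s_n + h, y_n + h·k3); y_{n+1} = y_n + (h/6)·(k1 + 2k2 + 2k3 + k4).
s=-0.300000, y=-2.300000:
  k1 = f(-0.300000, -2.300000) = -0.800400
  k2 = f(-0.195000, -2.384042) = -0.539270
  k3 = f(-0.195000, -2.356623) = -0.533068
  k4 = f(-0.090000, -2.411944) = -0.251807
  y ← -2.300000 + (0.21/6)·(k1 + 2k2 + 2k3 + k4) = -2.411891
s=-0.090000, y=-2.411891:
  k1 = f(-0.090000, -2.411891) = -0.251801
  k2 = f(0.015000, -2.438330) = 0.042427
  k3 = f(0.015000, -2.407436) = 0.041889
  k4 = f(0.120000, -2.403094) = 0.334511
  y ← -2.411891 + (0.21/6)·(k1 + 2k2 + 2k3 + k4) = -2.403094
y(0.12) ≈ -2.4031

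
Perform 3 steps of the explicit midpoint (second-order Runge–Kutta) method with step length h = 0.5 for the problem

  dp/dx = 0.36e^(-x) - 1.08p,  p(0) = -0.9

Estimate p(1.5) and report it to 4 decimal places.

Midpoint: k1 = f(x_n, p_n); k2 = f(x_n + h/2, p_n + (h/2)·k1); p_{n+1} = p_n + h·k2.
x=0.000000, p=-0.900000:
  k1 = f(0.000000, -0.900000) = 1.332000
  k2 = f(0.250000, -0.567000) = 0.892728
  p ← -0.900000 + 0.5·0.892728 = -0.453636
x=0.500000, p=-0.453636:
  k1 = f(0.500000, -0.453636) = 0.708278
  k2 = f(0.750000, -0.276566) = 0.468744
  p ← -0.453636 + 0.5·0.468744 = -0.219264
x=1.000000, p=-0.219264:
  k1 = f(1.000000, -0.219264) = 0.369242
  k2 = f(1.250000, -0.126954) = 0.240252
  p ← -0.219264 + 0.5·0.240252 = -0.099138
p(1.5) ≈ -0.0991

-0.0991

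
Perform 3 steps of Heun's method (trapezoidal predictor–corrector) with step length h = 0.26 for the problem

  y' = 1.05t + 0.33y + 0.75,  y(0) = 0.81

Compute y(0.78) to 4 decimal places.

Heun: k1 = f(t_n, y_n); k2 = f(t_n + h, y_n + h·k1); y_{n+1} = y_n + (h/2)·(k1 + k2).
t=0.000000, y=0.810000:
  k1 = f(0.000000, 0.810000) = 1.017300
  k2 = f(0.260000, 1.074498) = 1.377584
  y ← 0.810000 + (0.26/2)·(1.017300 + 1.377584) = 1.121335
t=0.260000, y=1.121335:
  k1 = f(0.260000, 1.121335) = 1.393041
  k2 = f(0.520000, 1.483526) = 1.785563
  y ← 1.121335 + (0.26/2)·(1.393041 + 1.785563) = 1.534553
t=0.520000, y=1.534553:
  k1 = f(0.520000, 1.534553) = 1.802403
  k2 = f(0.780000, 2.003178) = 2.230049
  y ← 1.534553 + (0.26/2)·(1.802403 + 2.230049) = 2.058772
y(0.78) ≈ 2.0588

2.0588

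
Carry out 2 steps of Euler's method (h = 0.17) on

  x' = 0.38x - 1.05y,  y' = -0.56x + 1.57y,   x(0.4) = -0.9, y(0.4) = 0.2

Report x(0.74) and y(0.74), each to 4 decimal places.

Euler on (x,y): x_{n+1} = x_n + h·x', y_{n+1} = y_n + h·y'.
0.400000: (-0.900000, 0.200000); f=(-0.552000, 0.818000) → (-0.993840, 0.339060)
0.570000: (-0.993840, 0.339060); f=(-0.733672, 1.088875) → (-1.118564, 0.524169)
(x(0.74), y(0.74)) ≈ (-1.1186, 0.5242)

-1.1186, 0.5242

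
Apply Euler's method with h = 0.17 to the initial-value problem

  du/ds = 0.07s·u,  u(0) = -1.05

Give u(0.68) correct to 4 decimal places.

Euler: u_{n+1} = u_n + h·f(s_n, u_n).
s=0.000000, u=-1.050000: f=0.000000 → u ← -1.050000 + 0.17·0.000000 = -1.050000
s=0.170000, u=-1.050000: f=-0.012495 → u ← -1.050000 + 0.17·(-0.012495) = -1.052124
s=0.340000, u=-1.052124: f=-0.025041 → u ← -1.052124 + 0.17·(-0.025041) = -1.056381
s=0.510000, u=-1.056381: f=-0.037713 → u ← -1.056381 + 0.17·(-0.037713) = -1.062792
u(0.68) ≈ -1.0628

-1.0628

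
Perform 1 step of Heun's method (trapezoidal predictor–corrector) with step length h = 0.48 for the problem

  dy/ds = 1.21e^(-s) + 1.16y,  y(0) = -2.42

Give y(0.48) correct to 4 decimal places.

Heun: k1 = f(s_n, y_n); k2 = f(s_n + h, y_n + h·k1); y_{n+1} = y_n + (h/2)·(k1 + k2).
s=0.000000, y=-2.420000:
  k1 = f(0.000000, -2.420000) = -1.597200
  k2 = f(0.480000, -3.186656) = -2.947793
  y ← -2.420000 + (0.48/2)·(-1.597200 + (-2.947793)) = -3.510798
y(0.48) ≈ -3.5108

-3.5108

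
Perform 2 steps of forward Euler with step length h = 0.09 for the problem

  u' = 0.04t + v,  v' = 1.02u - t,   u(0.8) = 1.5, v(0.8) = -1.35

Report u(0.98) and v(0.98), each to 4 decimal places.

Euler on (u,v): u_{n+1} = u_n + h·u', v_{n+1} = v_n + h·v'.
0.800000: (1.500000, -1.350000); f=(-1.318000, 0.730000) → (1.381380, -1.284300)
0.890000: (1.381380, -1.284300); f=(-1.248700, 0.519008) → (1.268997, -1.237589)
(u(0.98), v(0.98)) ≈ (1.2690, -1.2376)

1.2690, -1.2376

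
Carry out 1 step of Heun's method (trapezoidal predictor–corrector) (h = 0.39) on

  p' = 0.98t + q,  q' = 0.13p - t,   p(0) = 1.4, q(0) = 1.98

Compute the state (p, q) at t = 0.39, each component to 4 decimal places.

2.2606, 1.9945

Heun on (p,q): k1 = f(t_n, state_n); k2 = f(t_n + h, state_n + h·k1); state_{n+1} = state_n + (h/2)·(k1 + k2).
0.000000: (1.400000, 1.980000)
  k1 = (1.980000, 0.182000)
  predictor → (2.172200, 2.050980)
  k2 = (2.433180, -0.107614)
  → (2.260570, 1.994505)
(p(0.39), q(0.39)) ≈ (2.2606, 1.9945)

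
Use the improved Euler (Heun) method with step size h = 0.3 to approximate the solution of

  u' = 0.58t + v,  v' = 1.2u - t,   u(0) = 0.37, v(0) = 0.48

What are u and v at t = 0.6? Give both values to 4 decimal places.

0.8334, 0.7022

Heun on (u,v): k1 = f(t_n, state_n); k2 = f(t_n + h, state_n + h·k1); state_{n+1} = state_n + (h/2)·(k1 + k2).
0.000000: (0.370000, 0.480000)
  k1 = (0.480000, 0.444000)
  predictor → (0.514000, 0.613200)
  k2 = (0.787200, 0.316800)
  → (0.560080, 0.594120)
0.300000: (0.560080, 0.594120)
  k1 = (0.768120, 0.372096)
  predictor → (0.790516, 0.705749)
  k2 = (1.053749, 0.348619)
  → (0.833360, 0.702227)
(u(0.6), v(0.6)) ≈ (0.8334, 0.7022)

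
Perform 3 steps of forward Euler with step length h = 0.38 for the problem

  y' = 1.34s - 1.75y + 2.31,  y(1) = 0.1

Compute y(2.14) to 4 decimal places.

2.4629

Euler: y_{n+1} = y_n + h·f(s_n, y_n).
s=1.000000, y=0.100000: f=3.475000 → y ← 0.100000 + 0.38·3.475000 = 1.420500
s=1.380000, y=1.420500: f=1.673325 → y ← 1.420500 + 0.38·1.673325 = 2.056364
s=1.760000, y=2.056364: f=1.069764 → y ← 2.056364 + 0.38·1.069764 = 2.462874
y(2.14) ≈ 2.4629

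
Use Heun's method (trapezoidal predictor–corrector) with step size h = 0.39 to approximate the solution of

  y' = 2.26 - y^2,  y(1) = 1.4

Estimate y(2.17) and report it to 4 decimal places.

1.4894

Heun: k1 = f(s_n, y_n); k2 = f(s_n + h, y_n + h·k1); y_{n+1} = y_n + (h/2)·(k1 + k2).
s=1.000000, y=1.400000:
  k1 = f(1.000000, 1.400000) = 0.300000
  k2 = f(1.390000, 1.517000) = -0.041289
  y ← 1.400000 + (0.39/2)·(0.300000 + (-0.041289)) = 1.450449
s=1.390000, y=1.450449:
  k1 = f(1.390000, 1.450449) = 0.156199
  k2 = f(1.780000, 1.511366) = -0.024228
  y ← 1.450449 + (0.39/2)·(0.156199 + (-0.024228)) = 1.476183
s=1.780000, y=1.476183:
  k1 = f(1.780000, 1.476183) = 0.080884
  k2 = f(2.170000, 1.507728) = -0.013243
  y ← 1.476183 + (0.39/2)·(0.080884 + (-0.013243)) = 1.489373
y(2.17) ≈ 1.4894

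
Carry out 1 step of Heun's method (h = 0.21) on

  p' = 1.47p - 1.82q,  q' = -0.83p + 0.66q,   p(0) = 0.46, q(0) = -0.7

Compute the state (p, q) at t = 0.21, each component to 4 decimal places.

Heun on (p,q): k1 = f(t_n, state_n); k2 = f(t_n + h, state_n + h·k1); state_{n+1} = state_n + (h/2)·(k1 + k2).
0.000000: (0.460000, -0.700000)
  k1 = (1.950200, -0.843800)
  predictor → (0.869542, -0.877198)
  k2 = (2.874727, -1.300671)
  → (0.966617, -0.925169)
(p(0.21), q(0.21)) ≈ (0.9666, -0.9252)

0.9666, -0.9252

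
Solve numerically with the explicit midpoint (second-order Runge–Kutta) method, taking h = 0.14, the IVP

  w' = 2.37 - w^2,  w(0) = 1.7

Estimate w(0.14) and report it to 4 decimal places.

1.6443

Midpoint: k1 = f(t_n, w_n); k2 = f(t_n + h/2, w_n + (h/2)·k1); w_{n+1} = w_n + h·k2.
t=0.000000, w=1.700000:
  k1 = f(0.000000, 1.700000) = -0.520000
  k2 = f(0.070000, 1.663600) = -0.397565
  w ← 1.700000 + 0.14·(-0.397565) = 1.644341
w(0.14) ≈ 1.6443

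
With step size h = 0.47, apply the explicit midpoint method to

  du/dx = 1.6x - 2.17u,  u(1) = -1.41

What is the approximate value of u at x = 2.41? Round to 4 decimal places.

Midpoint: k1 = f(x_n, u_n); k2 = f(x_n + h/2, u_n + (h/2)·k1); u_{n+1} = u_n + h·k2.
x=1.000000, u=-1.410000:
  k1 = f(1.000000, -1.410000) = 4.659700
  k2 = f(1.235000, -0.314971) = 2.659486
  u ← -1.410000 + 0.47·2.659486 = -0.160042
x=1.470000, u=-0.160042:
  k1 = f(1.470000, -0.160042) = 2.699290
  k2 = f(1.705000, 0.474292) = 1.698787
  u ← -0.160042 + 0.47·1.698787 = 0.638388
x=1.940000, u=0.638388:
  k1 = f(1.940000, 0.638388) = 1.718697
  k2 = f(2.175000, 1.042282) = 1.218248
  u ← 0.638388 + 0.47·1.218248 = 1.210965
u(2.41) ≈ 1.2110

1.2110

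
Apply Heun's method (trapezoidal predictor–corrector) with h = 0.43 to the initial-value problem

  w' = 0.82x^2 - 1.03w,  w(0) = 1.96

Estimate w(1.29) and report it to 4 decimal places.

1.0286

Heun: k1 = f(x_n, w_n); k2 = f(x_n + h, w_n + h·k1); w_{n+1} = w_n + (h/2)·(k1 + k2).
x=0.000000, w=1.960000:
  k1 = f(0.000000, 1.960000) = -2.018800
  k2 = f(0.430000, 1.091916) = -0.973055
  w ← 1.960000 + (0.43/2)·(-2.018800 + (-0.973055)) = 1.316751
x=0.430000, w=1.316751:
  k1 = f(0.430000, 1.316751) = -1.204636
  k2 = f(0.860000, 0.798758) = -0.216248
  w ← 1.316751 + (0.43/2)·(-1.204636 + (-0.216248)) = 1.011261
x=0.860000, w=1.011261:
  k1 = f(0.860000, 1.011261) = -0.435127
  k2 = f(1.290000, 0.824156) = 0.515681
  w ← 1.011261 + (0.43/2)·(-0.435127 + 0.515681) = 1.028580
w(1.29) ≈ 1.0286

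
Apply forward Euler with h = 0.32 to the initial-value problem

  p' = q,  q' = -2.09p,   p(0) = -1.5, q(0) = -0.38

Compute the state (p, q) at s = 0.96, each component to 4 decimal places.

Euler on (p,q): p_{n+1} = p_n + h·p', q_{n+1} = q_n + h·q'.
0.000000: (-1.500000, -0.380000); f=(-0.380000, 3.135000) → (-1.621600, 0.623200)
0.320000: (-1.621600, 0.623200); f=(0.623200, 3.389144) → (-1.422176, 1.707726)
0.640000: (-1.422176, 1.707726); f=(1.707726, 2.972348) → (-0.875704, 2.658877)
(p(0.96), q(0.96)) ≈ (-0.8757, 2.6589)

-0.8757, 2.6589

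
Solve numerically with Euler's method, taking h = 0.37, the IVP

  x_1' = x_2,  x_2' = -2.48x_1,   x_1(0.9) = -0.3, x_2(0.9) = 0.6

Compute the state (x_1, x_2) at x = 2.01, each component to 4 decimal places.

Euler on (x_1,x_2): x_1_{n+1} = x_1_n + h·x_1', x_2_{n+1} = x_2_n + h·x_2'.
0.900000: (-0.300000, 0.600000); f=(0.600000, 0.744000) → (-0.078000, 0.875280)
1.270000: (-0.078000, 0.875280); f=(0.875280, 0.193440) → (0.245854, 0.946853)
1.640000: (0.245854, 0.946853); f=(0.946853, -0.609717) → (0.596189, 0.721258)
(x_1(2.01), x_2(2.01)) ≈ (0.5962, 0.7213)

0.5962, 0.7213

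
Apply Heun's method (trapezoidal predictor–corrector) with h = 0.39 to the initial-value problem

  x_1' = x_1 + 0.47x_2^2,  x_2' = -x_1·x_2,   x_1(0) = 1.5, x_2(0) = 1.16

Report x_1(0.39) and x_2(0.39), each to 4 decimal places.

Heun on (x_1,x_2): k1 = f(s_n, state_n); k2 = f(s_n + h, state_n + h·k1); state_{n+1} = state_n + (h/2)·(k1 + k2).
0.000000: (1.500000, 1.160000)
  k1 = (2.132432, -1.740000)
  predictor → (2.331648, 0.481400)
  k2 = (2.440569, -1.122456)
  → (2.391735, 0.601821)
(x_1(0.39), x_2(0.39)) ≈ (2.3917, 0.6018)

2.3917, 0.6018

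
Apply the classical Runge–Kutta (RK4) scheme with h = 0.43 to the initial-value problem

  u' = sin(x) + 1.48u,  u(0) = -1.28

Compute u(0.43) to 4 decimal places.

RK4: k1 = f(x_n, u_n); k2 = f(x_n + h/2, u_n + (h/2)·k1); k3 = f(x_n + h/2, u_n + (h/2)·k2); k4 = f(x_n + h, u_n + h·k3); u_{n+1} = u_n + (h/6)·(k1 + 2k2 + 2k3 + k4).
x=0.000000, u=-1.280000:
  k1 = f(0.000000, -1.280000) = -1.894400
  k2 = f(0.215000, -1.687296) = -2.283851
  k3 = f(0.215000, -1.771028) = -2.407774
  k4 = f(0.430000, -2.315343) = -3.009836
  u ← -1.280000 + (0.43/6)·(k1 + 2k2 + 2k3 + k4) = -2.303936
u(0.43) ≈ -2.3039

-2.3039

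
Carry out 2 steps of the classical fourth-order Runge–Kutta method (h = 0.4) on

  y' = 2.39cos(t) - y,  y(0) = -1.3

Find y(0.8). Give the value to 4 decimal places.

0.5682

RK4: k1 = f(t_n, y_n); k2 = f(t_n + h/2, y_n + (h/2)·k1); k3 = f(t_n + h/2, y_n + (h/2)·k2); k4 = f(t_n + h, y_n + h·k3); y_{n+1} = y_n + (h/6)·(k1 + 2k2 + 2k3 + k4).
t=0.000000, y=-1.300000:
  k1 = f(0.000000, -1.300000) = 3.690000
  k2 = f(0.200000, -0.562000) = 2.904359
  k3 = f(0.200000, -0.719128) = 3.061487
  k4 = f(0.400000, -0.075405) = 2.276741
  y ← -1.300000 + (0.4/6)·(k1 + 2k2 + 2k3 + k4) = -0.106771
t=0.400000, y=-0.106771:
  k1 = f(0.400000, -0.106771) = 2.308107
  k2 = f(0.600000, 0.354850) = 1.617702
  k3 = f(0.600000, 0.216769) = 1.755783
  k4 = f(0.800000, 0.595542) = 1.069587
  y ← -0.106771 + (0.4/6)·(k1 + 2k2 + 2k3 + k4) = 0.568206
y(0.8) ≈ 0.5682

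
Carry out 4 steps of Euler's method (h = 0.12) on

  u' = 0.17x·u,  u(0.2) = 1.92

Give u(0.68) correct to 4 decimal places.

Euler: u_{n+1} = u_n + h·f(x_n, u_n).
x=0.200000, u=1.920000: f=0.065280 → u ← 1.920000 + 0.12·0.065280 = 1.927834
x=0.320000, u=1.927834: f=0.104874 → u ← 1.927834 + 0.12·0.104874 = 1.940418
x=0.440000, u=1.940418: f=0.145143 → u ← 1.940418 + 0.12·0.145143 = 1.957836
x=0.560000, u=1.957836: f=0.186386 → u ← 1.957836 + 0.12·0.186386 = 1.980202
u(0.68) ≈ 1.9802

1.9802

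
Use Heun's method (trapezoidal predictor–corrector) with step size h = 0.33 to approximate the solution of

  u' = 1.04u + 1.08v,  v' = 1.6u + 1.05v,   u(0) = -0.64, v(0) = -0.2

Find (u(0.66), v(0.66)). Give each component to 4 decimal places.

-1.9378, -1.8803

Heun on (u,v): k1 = f(x_n, state_n); k2 = f(x_n + h, state_n + h·k1); state_{n+1} = state_n + (h/2)·(k1 + k2).
0.000000: (-0.640000, -0.200000)
  k1 = (-0.881600, -1.234000)
  predictor → (-0.930928, -0.607220)
  k2 = (-1.623963, -2.127066)
  → (-1.053418, -0.754576)
0.330000: (-1.053418, -0.754576)
  k1 = (-1.910496, -2.477773)
  predictor → (-1.683882, -1.572241)
  k2 = (-3.449257, -4.345064)
  → (-1.937777, -1.880344)
(u(0.66), v(0.66)) ≈ (-1.9378, -1.8803)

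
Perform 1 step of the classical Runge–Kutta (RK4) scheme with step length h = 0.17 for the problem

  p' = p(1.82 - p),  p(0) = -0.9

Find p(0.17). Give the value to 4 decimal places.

-1.4938

RK4: k1 = f(x_n, p_n); k2 = f(x_n + h/2, p_n + (h/2)·k1); k3 = f(x_n + h/2, p_n + (h/2)·k2); k4 = f(x_n + h, p_n + h·k3); p_{n+1} = p_n + (h/6)·(k1 + 2k2 + 2k3 + k4).
x=0.000000, p=-0.900000:
  k1 = f(0.000000, -0.900000) = -2.448000
  k2 = f(0.085000, -1.108080) = -3.244547
  k3 = f(0.085000, -1.175786) = -3.522405
  k4 = f(0.170000, -1.498809) = -4.974260
  p ← -0.900000 + (0.17/6)·(k1 + 2k2 + 2k3 + k4) = -1.493758
p(0.17) ≈ -1.4938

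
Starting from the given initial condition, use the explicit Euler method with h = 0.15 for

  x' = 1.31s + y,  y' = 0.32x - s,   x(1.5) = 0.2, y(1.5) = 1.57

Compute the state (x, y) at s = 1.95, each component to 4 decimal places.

1.7827, 0.9325

Euler on (x,y): x_{n+1} = x_n + h·x', y_{n+1} = y_n + h·y'.
1.500000: (0.200000, 1.570000); f=(3.535000, -1.436000) → (0.730250, 1.354600)
1.650000: (0.730250, 1.354600); f=(3.516100, -1.416320) → (1.257665, 1.142152)
1.800000: (1.257665, 1.142152); f=(3.500152, -1.397547) → (1.782688, 0.932520)
(x(1.95), y(1.95)) ≈ (1.7827, 0.9325)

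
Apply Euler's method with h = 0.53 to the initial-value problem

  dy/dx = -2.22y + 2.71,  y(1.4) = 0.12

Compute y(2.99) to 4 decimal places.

Euler: y_{n+1} = y_n + h·f(x_n, y_n).
x=1.400000, y=0.120000: f=2.443600 → y ← 0.120000 + 0.53·2.443600 = 1.415108
x=1.930000, y=1.415108: f=-0.431540 → y ← 1.415108 + 0.53·(-0.431540) = 1.186392
x=2.460000, y=1.186392: f=0.076210 → y ← 1.186392 + 0.53·0.076210 = 1.226783
y(2.99) ≈ 1.2268

1.2268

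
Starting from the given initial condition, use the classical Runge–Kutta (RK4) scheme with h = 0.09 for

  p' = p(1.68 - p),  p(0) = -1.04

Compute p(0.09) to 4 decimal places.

RK4: k1 = f(x_n, p_n); k2 = f(x_n + h/2, p_n + (h/2)·k1); k3 = f(x_n + h/2, p_n + (h/2)·k2); k4 = f(x_n + h, p_n + h·k3); p_{n+1} = p_n + (h/6)·(k1 + 2k2 + 2k3 + k4).
x=0.000000, p=-1.040000:
  k1 = f(0.000000, -1.040000) = -2.828800
  k2 = f(0.045000, -1.167296) = -3.323637
  k3 = f(0.045000, -1.189564) = -3.413529
  k4 = f(0.090000, -1.347218) = -4.078321
  p ← -1.040000 + (0.09/6)·(k1 + 2k2 + 2k3 + k4) = -1.345722
p(0.09) ≈ -1.3457

-1.3457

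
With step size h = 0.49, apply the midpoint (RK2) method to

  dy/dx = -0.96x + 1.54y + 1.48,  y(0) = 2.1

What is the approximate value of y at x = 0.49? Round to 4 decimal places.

5.1661

Midpoint: k1 = f(x_n, y_n); k2 = f(x_n + h/2, y_n + (h/2)·k1); y_{n+1} = y_n + h·k2.
x=0.000000, y=2.100000:
  k1 = f(0.000000, 2.100000) = 4.714000
  k2 = f(0.245000, 3.254930) = 6.257392
  y ← 2.100000 + 0.49·6.257392 = 5.166122
y(0.49) ≈ 5.1661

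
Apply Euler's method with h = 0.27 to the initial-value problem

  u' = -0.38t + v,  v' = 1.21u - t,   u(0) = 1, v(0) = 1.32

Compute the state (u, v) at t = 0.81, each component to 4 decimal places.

2.2625, 2.4505

Euler on (u,v): u_{n+1} = u_n + h·u', v_{n+1} = v_n + h·v'.
0.000000: (1.000000, 1.320000); f=(1.320000, 1.210000) → (1.356400, 1.646700)
0.270000: (1.356400, 1.646700); f=(1.544100, 1.371244) → (1.773307, 2.016936)
0.540000: (1.773307, 2.016936); f=(1.811736, 1.605701) → (2.262476, 2.450475)
(u(0.81), v(0.81)) ≈ (2.2625, 2.4505)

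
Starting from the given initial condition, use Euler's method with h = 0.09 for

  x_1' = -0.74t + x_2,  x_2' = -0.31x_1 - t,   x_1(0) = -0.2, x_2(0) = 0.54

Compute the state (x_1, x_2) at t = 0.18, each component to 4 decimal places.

-0.1083, 0.5417

Euler on (x_1,x_2): x_1_{n+1} = x_1_n + h·x_1', x_2_{n+1} = x_2_n + h·x_2'.
0.000000: (-0.200000, 0.540000); f=(0.540000, 0.062000) → (-0.151400, 0.545580)
0.090000: (-0.151400, 0.545580); f=(0.478980, -0.043066) → (-0.108292, 0.541704)
(x_1(0.18), x_2(0.18)) ≈ (-0.1083, 0.5417)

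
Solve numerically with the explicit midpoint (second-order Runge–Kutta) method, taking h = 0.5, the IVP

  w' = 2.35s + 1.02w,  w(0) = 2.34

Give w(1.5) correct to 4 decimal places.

Midpoint: k1 = f(s_n, w_n); k2 = f(s_n + h/2, w_n + (h/2)·k1); w_{n+1} = w_n + h·k2.
s=0.000000, w=2.340000:
  k1 = f(0.000000, 2.340000) = 2.386800
  k2 = f(0.250000, 2.936700) = 3.582934
  w ← 2.340000 + 0.5·3.582934 = 4.131467
s=0.500000, w=4.131467:
  k1 = f(0.500000, 4.131467) = 5.389096
  k2 = f(0.750000, 5.478741) = 7.350816
  w ← 4.131467 + 0.5·7.350816 = 7.806875
s=1.000000, w=7.806875:
  k1 = f(1.000000, 7.806875) = 10.313012
  k2 = f(1.250000, 10.385128) = 13.530331
  w ← 7.806875 + 0.5·13.530331 = 14.572040
w(1.5) ≈ 14.5720

14.5720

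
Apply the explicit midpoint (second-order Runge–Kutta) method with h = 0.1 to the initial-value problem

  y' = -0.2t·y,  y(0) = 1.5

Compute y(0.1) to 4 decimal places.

1.4985

Midpoint: k1 = f(t_n, y_n); k2 = f(t_n + h/2, y_n + (h/2)·k1); y_{n+1} = y_n + h·k2.
t=0.000000, y=1.500000:
  k1 = f(0.000000, 1.500000) = 0.000000
  k2 = f(0.050000, 1.500000) = -0.015000
  y ← 1.500000 + 0.1·(-0.015000) = 1.498500
y(0.1) ≈ 1.4985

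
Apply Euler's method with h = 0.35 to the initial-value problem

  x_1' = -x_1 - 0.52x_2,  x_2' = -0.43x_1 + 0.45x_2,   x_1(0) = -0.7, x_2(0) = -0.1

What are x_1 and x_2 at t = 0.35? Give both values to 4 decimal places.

Euler on (x_1,x_2): x_1_{n+1} = x_1_n + h·x_1', x_2_{n+1} = x_2_n + h·x_2'.
0.000000: (-0.700000, -0.100000); f=(0.752000, 0.256000) → (-0.436800, -0.010400)
(x_1(0.35), x_2(0.35)) ≈ (-0.4368, -0.0104)

-0.4368, -0.0104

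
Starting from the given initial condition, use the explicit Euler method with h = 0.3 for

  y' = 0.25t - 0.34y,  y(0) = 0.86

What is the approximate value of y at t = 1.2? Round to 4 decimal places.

0.6853

Euler: y_{n+1} = y_n + h·f(t_n, y_n).
t=0.000000, y=0.860000: f=-0.292400 → y ← 0.860000 + 0.3·(-0.292400) = 0.772280
t=0.300000, y=0.772280: f=-0.187575 → y ← 0.772280 + 0.3·(-0.187575) = 0.716007
t=0.600000, y=0.716007: f=-0.093443 → y ← 0.716007 + 0.3·(-0.093443) = 0.687975
t=0.900000, y=0.687975: f=-0.008911 → y ← 0.687975 + 0.3·(-0.008911) = 0.685301
y(1.2) ≈ 0.6853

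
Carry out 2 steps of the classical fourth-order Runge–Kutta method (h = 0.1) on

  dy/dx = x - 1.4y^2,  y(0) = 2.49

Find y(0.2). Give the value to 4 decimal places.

RK4: k1 = f(x_n, y_n); k2 = f(x_n + h/2, y_n + (h/2)·k1); k3 = f(x_n + h/2, y_n + (h/2)·k2); k4 = f(x_n + h, y_n + h·k3); y_{n+1} = y_n + (h/6)·(k1 + 2k2 + 2k3 + k4).
x=0.000000, y=2.490000:
  k1 = f(0.000000, 2.490000) = -8.680140
  k2 = f(0.050000, 2.055993) = -5.867950
  k3 = f(0.050000, 2.196602) = -6.705088
  k4 = f(0.100000, 1.819491) = -4.534768
  y ← 2.490000 + (0.1/6)·(k1 + 2k2 + 2k3 + k4) = 1.850650
x=0.100000, y=1.850650:
  k1 = f(0.100000, 1.850650) = -4.694869
  k2 = f(0.150000, 1.615907) = -3.505617
  k3 = f(0.150000, 1.675369) = -3.779608
  k4 = f(0.200000, 1.472689) = -2.836340
  y ← 1.850650 + (0.1/6)·(k1 + 2k2 + 2k3 + k4) = 1.482289
y(0.2) ≈ 1.4823

1.4823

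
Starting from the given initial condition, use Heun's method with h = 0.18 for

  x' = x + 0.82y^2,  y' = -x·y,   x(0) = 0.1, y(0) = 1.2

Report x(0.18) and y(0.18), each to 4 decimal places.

Heun on (x,y): k1 = f(t_n, state_n); k2 = f(t_n + h, state_n + h·k1); state_{n+1} = state_n + (h/2)·(k1 + k2).
0.000000: (0.100000, 1.200000)
  k1 = (1.280800, -0.120000)
  predictor → (0.330544, 1.178400)
  k2 = (1.469218, -0.389513)
  → (0.347502, 1.154144)
(x(0.18), y(0.18)) ≈ (0.3475, 1.1541)

0.3475, 1.1541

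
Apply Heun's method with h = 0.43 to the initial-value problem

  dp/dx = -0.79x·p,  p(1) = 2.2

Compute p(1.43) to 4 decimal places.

Heun: k1 = f(x_n, p_n); k2 = f(x_n + h, p_n + h·k1); p_{n+1} = p_n + (h/2)·(k1 + k2).
x=1.000000, p=2.200000:
  k1 = f(1.000000, 2.200000) = -1.738000
  k2 = f(1.430000, 1.452660) = -1.641070
  p ← 2.200000 + (0.43/2)·(-1.738000 + (-1.641070)) = 1.473500
p(1.43) ≈ 1.4735

1.4735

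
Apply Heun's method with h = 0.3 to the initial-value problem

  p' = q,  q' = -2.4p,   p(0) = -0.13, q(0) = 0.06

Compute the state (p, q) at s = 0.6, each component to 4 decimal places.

-0.0432, 0.2018

Heun on (p,q): k1 = f(s_n, state_n); k2 = f(s_n + h, state_n + h·k1); state_{n+1} = state_n + (h/2)·(k1 + k2).
0.000000: (-0.130000, 0.060000)
  k1 = (0.060000, 0.312000)
  predictor → (-0.112000, 0.153600)
  k2 = (0.153600, 0.268800)
  → (-0.097960, 0.147120)
0.300000: (-0.097960, 0.147120)
  k1 = (0.147120, 0.235104)
  predictor → (-0.053824, 0.217651)
  k2 = (0.217651, 0.129178)
  → (-0.043244, 0.201762)
(p(0.6), q(0.6)) ≈ (-0.0432, 0.2018)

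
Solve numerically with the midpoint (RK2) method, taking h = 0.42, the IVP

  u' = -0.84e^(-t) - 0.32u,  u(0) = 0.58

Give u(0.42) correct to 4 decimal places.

Midpoint: k1 = f(t_n, u_n); k2 = f(t_n + h/2, u_n + (h/2)·k1); u_{n+1} = u_n + h·k2.
t=0.000000, u=0.580000:
  k1 = f(0.000000, 0.580000) = -1.025600
  k2 = f(0.210000, 0.364624) = -0.797570
  u ← 0.580000 + 0.42·(-0.797570) = 0.245020
u(0.42) ≈ 0.2450

0.2450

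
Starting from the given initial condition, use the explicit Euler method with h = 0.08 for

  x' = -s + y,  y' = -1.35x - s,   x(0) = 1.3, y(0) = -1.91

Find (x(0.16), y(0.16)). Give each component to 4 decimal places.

Euler on (x,y): x_{n+1} = x_n + h·x', y_{n+1} = y_n + h·y'.
0.000000: (1.300000, -1.910000); f=(-1.910000, -1.755000) → (1.147200, -2.050400)
0.080000: (1.147200, -2.050400); f=(-2.130400, -1.628720) → (0.976768, -2.180698)
(x(0.16), y(0.16)) ≈ (0.9768, -2.1807)

0.9768, -2.1807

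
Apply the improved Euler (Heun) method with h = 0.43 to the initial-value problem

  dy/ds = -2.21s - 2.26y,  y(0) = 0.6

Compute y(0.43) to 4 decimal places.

Heun: k1 = f(s_n, y_n); k2 = f(s_n + h, y_n + h·k1); y_{n+1} = y_n + (h/2)·(k1 + k2).
s=0.000000, y=0.600000:
  k1 = f(0.000000, 0.600000) = -1.356000
  k2 = f(0.430000, 0.016920) = -0.988539
  y ← 0.600000 + (0.43/2)·(-1.356000 + (-0.988539)) = 0.095924
y(0.43) ≈ 0.0959

0.0959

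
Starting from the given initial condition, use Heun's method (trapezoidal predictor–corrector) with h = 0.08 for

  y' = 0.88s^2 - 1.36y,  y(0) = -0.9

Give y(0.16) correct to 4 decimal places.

Heun: k1 = f(s_n, y_n); k2 = f(s_n + h, y_n + h·k1); y_{n+1} = y_n + (h/2)·(k1 + k2).
s=0.000000, y=-0.900000:
  k1 = f(0.000000, -0.900000) = 1.224000
  k2 = f(0.080000, -0.802080) = 1.096461
  y ← -0.900000 + (0.08/2)·(1.224000 + 1.096461) = -0.807182
s=0.080000, y=-0.807182:
  k1 = f(0.080000, -0.807182) = 1.103399
  k2 = f(0.160000, -0.718910) = 1.000245
  y ← -0.807182 + (0.08/2)·(1.103399 + 1.000245) = -0.723036
y(0.16) ≈ -0.7230

-0.7230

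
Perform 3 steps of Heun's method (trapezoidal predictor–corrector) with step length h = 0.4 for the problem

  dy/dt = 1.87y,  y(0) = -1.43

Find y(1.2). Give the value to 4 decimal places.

-11.9229

Heun: k1 = f(t_n, y_n); k2 = f(t_n + h, y_n + h·k1); y_{n+1} = y_n + (h/2)·(k1 + k2).
t=0.000000, y=-1.430000:
  k1 = f(0.000000, -1.430000) = -2.674100
  k2 = f(0.400000, -2.499640) = -4.674327
  y ← -1.430000 + (0.4/2)·(-2.674100 + (-4.674327)) = -2.899685
t=0.400000, y=-2.899685:
  k1 = f(0.400000, -2.899685) = -5.422412
  k2 = f(0.800000, -5.068650) = -9.478376
  y ← -2.899685 + (0.4/2)·(-5.422412 + (-9.478376)) = -5.879843
t=0.800000, y=-5.879843:
  k1 = f(0.800000, -5.879843) = -10.995306
  k2 = f(1.200000, -10.277965) = -19.219795
  y ← -5.879843 + (0.4/2)·(-10.995306 + (-19.219795)) = -11.922863
y(1.2) ≈ -11.9229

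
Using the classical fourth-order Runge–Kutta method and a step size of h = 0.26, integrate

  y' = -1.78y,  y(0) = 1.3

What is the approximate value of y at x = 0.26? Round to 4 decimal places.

0.8186

RK4: k1 = f(x_n, y_n); k2 = f(x_n + h/2, y_n + (h/2)·k1); k3 = f(x_n + h/2, y_n + (h/2)·k2); k4 = f(x_n + h, y_n + h·k3); y_{n+1} = y_n + (h/6)·(k1 + 2k2 + 2k3 + k4).
x=0.000000, y=1.300000:
  k1 = f(0.000000, 1.300000) = -2.314000
  k2 = f(0.130000, 0.999180) = -1.778540
  k3 = f(0.130000, 1.068790) = -1.902446
  k4 = f(0.260000, 0.805364) = -1.433548
  y ← 1.300000 + (0.26/6)·(k1 + 2k2 + 2k3 + k4) = 0.818587
y(0.26) ≈ 0.8186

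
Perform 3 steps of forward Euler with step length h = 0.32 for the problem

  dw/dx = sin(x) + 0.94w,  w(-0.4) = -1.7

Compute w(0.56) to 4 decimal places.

Euler: w_{n+1} = w_n + h·f(x_n, w_n).
x=-0.400000, w=-1.700000: f=-1.987418 → w ← -1.700000 + 0.32·(-1.987418) = -2.335974
x=-0.080000, w=-2.335974: f=-2.275730 → w ← -2.335974 + 0.32·(-2.275730) = -3.064208
x=0.240000, w=-3.064208: f=-2.642652 → w ← -3.064208 + 0.32·(-2.642652) = -3.909856
w(0.56) ≈ -3.9099

-3.9099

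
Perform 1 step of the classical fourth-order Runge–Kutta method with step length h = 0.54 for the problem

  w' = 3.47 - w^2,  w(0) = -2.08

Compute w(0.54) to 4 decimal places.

-4.0706

RK4: k1 = f(t_n, w_n); k2 = f(t_n + h/2, w_n + (h/2)·k1); k3 = f(t_n + h/2, w_n + (h/2)·k2); k4 = f(t_n + h, w_n + h·k3); w_{n+1} = w_n + (h/6)·(k1 + 2k2 + 2k3 + k4).
t=0.000000, w=-2.080000:
  k1 = f(0.000000, -2.080000) = -0.856400
  k2 = f(0.270000, -2.311228) = -1.871775
  k3 = f(0.270000, -2.585379) = -3.214186
  k4 = f(0.540000, -3.815660) = -11.089263
  w ← -2.080000 + (0.54/6)·(k1 + 2k2 + 2k3 + k4) = -4.070583
w(0.54) ≈ -4.0706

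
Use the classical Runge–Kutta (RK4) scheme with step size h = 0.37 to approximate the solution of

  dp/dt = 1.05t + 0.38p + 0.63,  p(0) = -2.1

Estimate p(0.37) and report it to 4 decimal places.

-2.0914

RK4: k1 = f(t_n, p_n); k2 = f(t_n + h/2, p_n + (h/2)·k1); k3 = f(t_n + h/2, p_n + (h/2)·k2); k4 = f(t_n + h, p_n + h·k3); p_{n+1} = p_n + (h/6)·(k1 + 2k2 + 2k3 + k4).
t=0.000000, p=-2.100000:
  k1 = f(0.000000, -2.100000) = -0.168000
  k2 = f(0.185000, -2.131080) = 0.014440
  k3 = f(0.185000, -2.097329) = 0.027265
  k4 = f(0.370000, -2.089912) = 0.224333
  p ← -2.100000 + (0.37/6)·(k1 + 2k2 + 2k3 + k4) = -2.091383
p(0.37) ≈ -2.0914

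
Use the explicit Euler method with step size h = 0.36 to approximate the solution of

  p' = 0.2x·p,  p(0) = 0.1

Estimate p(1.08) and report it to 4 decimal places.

Euler: p_{n+1} = p_n + h·f(x_n, p_n).
x=0.000000, p=0.100000: f=0.000000 → p ← 0.100000 + 0.36·0.000000 = 0.100000
x=0.360000, p=0.100000: f=0.007200 → p ← 0.100000 + 0.36·0.007200 = 0.102592
x=0.720000, p=0.102592: f=0.014773 → p ← 0.102592 + 0.36·0.014773 = 0.107910
p(1.08) ≈ 0.1079

0.1079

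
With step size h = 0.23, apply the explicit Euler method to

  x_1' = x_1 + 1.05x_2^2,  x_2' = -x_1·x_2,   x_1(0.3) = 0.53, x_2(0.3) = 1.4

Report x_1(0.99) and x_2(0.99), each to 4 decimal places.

Euler on (x_1,x_2): x_1_{n+1} = x_1_n + h·x_1', x_2_{n+1} = x_2_n + h·x_2'.
0.300000: (0.530000, 1.400000); f=(2.588000, -0.742000) → (1.125240, 1.229340)
0.530000: (1.125240, 1.229340); f=(2.712081, -1.383303) → (1.749019, 0.911180)
0.760000: (1.749019, 0.911180); f=(2.620781, -1.593671) → (2.351798, 0.544636)
(x_1(0.99), x_2(0.99)) ≈ (2.3518, 0.5446)

2.3518, 0.5446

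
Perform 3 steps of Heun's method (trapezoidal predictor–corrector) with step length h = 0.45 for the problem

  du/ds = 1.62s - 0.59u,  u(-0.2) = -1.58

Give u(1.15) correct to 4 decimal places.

0.1562

Heun: k1 = f(s_n, u_n); k2 = f(s_n + h, u_n + h·k1); u_{n+1} = u_n + (h/2)·(k1 + k2).
s=-0.200000, u=-1.580000:
  k1 = f(-0.200000, -1.580000) = 0.608200
  k2 = f(0.250000, -1.306310) = 1.175723
  u ← -1.580000 + (0.45/2)·(0.608200 + 1.175723) = -1.178617
s=0.250000, u=-1.178617:
  k1 = f(0.250000, -1.178617) = 1.100384
  k2 = f(0.700000, -0.683444) = 1.537232
  u ← -1.178617 + (0.45/2)·(1.100384 + 1.537232) = -0.585154
s=0.700000, u=-0.585154:
  k1 = f(0.700000, -0.585154) = 1.479241
  k2 = f(1.150000, 0.080505) = 1.815502
  u ← -0.585154 + (0.45/2)·(1.479241 + 1.815502) = 0.156164
u(1.15) ≈ 0.1562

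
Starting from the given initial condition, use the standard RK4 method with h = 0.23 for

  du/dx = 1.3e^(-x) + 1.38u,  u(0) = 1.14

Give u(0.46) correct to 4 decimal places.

RK4: k1 = f(x_n, u_n); k2 = f(x_n + h/2, u_n + (h/2)·k1); k3 = f(x_n + h/2, u_n + (h/2)·k2); k4 = f(x_n + h, u_n + h·k3); u_{n+1} = u_n + (h/6)·(k1 + 2k2 + 2k3 + k4).
x=0.000000, u=1.140000:
  k1 = f(0.000000, 1.140000) = 2.873200
  k2 = f(0.115000, 1.470418) = 3.187953
  k3 = f(0.115000, 1.506615) = 3.237904
  k4 = f(0.230000, 1.884718) = 3.633804
  u ← 1.140000 + (0.23/6)·(k1 + 2k2 + 2k3 + k4) = 1.882084
x=0.230000, u=1.882084:
  k1 = f(0.230000, 1.882084) = 3.630170
  k2 = f(0.345000, 2.299554) = 4.094071
  k3 = f(0.345000, 2.352902) = 4.167692
  k4 = f(0.460000, 2.840653) = 4.740770
  u ← 1.882084 + (0.23/6)·(k1 + 2k2 + 2k3 + k4) = 2.836372
u(0.46) ≈ 2.8364

2.8364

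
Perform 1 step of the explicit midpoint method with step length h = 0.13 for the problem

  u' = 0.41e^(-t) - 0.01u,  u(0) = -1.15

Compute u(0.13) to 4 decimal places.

-1.0986

Midpoint: k1 = f(t_n, u_n); k2 = f(t_n + h/2, u_n + (h/2)·k1); u_{n+1} = u_n + h·k2.
t=0.000000, u=-1.150000:
  k1 = f(0.000000, -1.150000) = 0.421500
  k2 = f(0.065000, -1.122602) = 0.395424
  u ← -1.150000 + 0.13·0.395424 = -1.098595
u(0.13) ≈ -1.0986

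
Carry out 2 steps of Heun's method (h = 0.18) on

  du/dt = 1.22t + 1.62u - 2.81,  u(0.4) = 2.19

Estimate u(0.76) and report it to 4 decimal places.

2.8715

Heun: k1 = f(t_n, u_n); k2 = f(t_n + h, u_n + h·k1); u_{n+1} = u_n + (h/2)·(k1 + k2).
t=0.400000, u=2.190000:
  k1 = f(0.400000, 2.190000) = 1.225800
  k2 = f(0.580000, 2.410644) = 1.802843
  u ← 2.190000 + (0.18/2)·(1.225800 + 1.802843) = 2.462578
t=0.580000, u=2.462578:
  k1 = f(0.580000, 2.462578) = 1.886976
  k2 = f(0.760000, 2.802234) = 2.656818
  u ← 2.462578 + (0.18/2)·(1.886976 + 2.656818) = 2.871519
u(0.76) ≈ 2.8715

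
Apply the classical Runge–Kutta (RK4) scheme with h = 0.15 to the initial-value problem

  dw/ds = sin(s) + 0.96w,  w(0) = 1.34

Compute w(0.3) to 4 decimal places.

1.8365

RK4: k1 = f(s_n, w_n); k2 = f(s_n + h/2, w_n + (h/2)·k1); k3 = f(s_n + h/2, w_n + (h/2)·k2); k4 = f(s_n + h, w_n + h·k3); w_{n+1} = w_n + (h/6)·(k1 + 2k2 + 2k3 + k4).
s=0.000000, w=1.340000:
  k1 = f(0.000000, 1.340000) = 1.286400
  k2 = f(0.075000, 1.436480) = 1.453951
  k3 = f(0.075000, 1.449046) = 1.466014
  k4 = f(0.150000, 1.559902) = 1.646944
  w ← 1.340000 + (0.15/6)·(k1 + 2k2 + 2k3 + k4) = 1.559332
s=0.150000, w=1.559332:
  k1 = f(0.150000, 1.559332) = 1.646397
  k2 = f(0.225000, 1.682812) = 1.838605
  k3 = f(0.225000, 1.697227) = 1.852445
  k4 = f(0.300000, 1.837199) = 2.059231
  w ← 1.559332 + (0.15/6)·(k1 + 2k2 + 2k3 + k4) = 1.836525
w(0.3) ≈ 1.8365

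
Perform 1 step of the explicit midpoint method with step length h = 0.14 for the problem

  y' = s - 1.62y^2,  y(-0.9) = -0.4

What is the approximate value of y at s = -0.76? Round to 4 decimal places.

-0.5687

Midpoint: k1 = f(s_n, y_n); k2 = f(s_n + h/2, y_n + (h/2)·k1); y_{n+1} = y_n + h·k2.
s=-0.900000, y=-0.400000:
  k1 = f(-0.900000, -0.400000) = -1.159200
  k2 = f(-0.830000, -0.481144) = -1.205029
  y ← -0.400000 + 0.14·(-1.205029) = -0.568704
y(-0.76) ≈ -0.5687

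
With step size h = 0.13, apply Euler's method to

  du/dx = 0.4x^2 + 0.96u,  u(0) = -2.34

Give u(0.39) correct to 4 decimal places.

Euler: u_{n+1} = u_n + h·f(x_n, u_n).
x=0.000000, u=-2.340000: f=-2.246400 → u ← -2.340000 + 0.13·(-2.246400) = -2.632032
x=0.130000, u=-2.632032: f=-2.519991 → u ← -2.632032 + 0.13·(-2.519991) = -2.959631
x=0.260000, u=-2.959631: f=-2.814206 → u ← -2.959631 + 0.13·(-2.814206) = -3.325478
u(0.39) ≈ -3.3255

-3.3255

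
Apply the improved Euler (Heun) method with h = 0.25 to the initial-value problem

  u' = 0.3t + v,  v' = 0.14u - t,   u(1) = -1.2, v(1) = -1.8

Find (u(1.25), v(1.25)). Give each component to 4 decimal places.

-1.6021, -2.1298

Heun on (u,v): k1 = f(t_n, state_n); k2 = f(t_n + h, state_n + h·k1); state_{n+1} = state_n + (h/2)·(k1 + k2).
1.000000: (-1.200000, -1.800000)
  k1 = (-1.500000, -1.168000)
  predictor → (-1.575000, -2.092000)
  k2 = (-1.717000, -1.470500)
  → (-1.602125, -2.129812)
(u(1.25), v(1.25)) ≈ (-1.6021, -2.1298)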